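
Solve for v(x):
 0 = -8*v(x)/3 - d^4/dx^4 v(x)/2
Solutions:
 v(x) = (C1*sin(sqrt(2)*3^(3/4)*x/3) + C2*cos(sqrt(2)*3^(3/4)*x/3))*exp(-sqrt(2)*3^(3/4)*x/3) + (C3*sin(sqrt(2)*3^(3/4)*x/3) + C4*cos(sqrt(2)*3^(3/4)*x/3))*exp(sqrt(2)*3^(3/4)*x/3)


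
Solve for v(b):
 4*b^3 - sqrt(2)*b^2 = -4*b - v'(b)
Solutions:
 v(b) = C1 - b^4 + sqrt(2)*b^3/3 - 2*b^2


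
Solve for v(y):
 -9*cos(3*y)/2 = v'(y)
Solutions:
 v(y) = C1 - 3*sin(3*y)/2


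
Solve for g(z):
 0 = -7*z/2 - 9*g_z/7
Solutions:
 g(z) = C1 - 49*z^2/36


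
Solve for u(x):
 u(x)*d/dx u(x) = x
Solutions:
 u(x) = -sqrt(C1 + x^2)
 u(x) = sqrt(C1 + x^2)


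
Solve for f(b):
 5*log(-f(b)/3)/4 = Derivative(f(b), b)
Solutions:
 -4*Integral(1/(log(-_y) - log(3)), (_y, f(b)))/5 = C1 - b


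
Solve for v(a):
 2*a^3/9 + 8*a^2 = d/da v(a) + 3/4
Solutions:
 v(a) = C1 + a^4/18 + 8*a^3/3 - 3*a/4


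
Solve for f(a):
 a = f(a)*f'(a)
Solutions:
 f(a) = -sqrt(C1 + a^2)
 f(a) = sqrt(C1 + a^2)


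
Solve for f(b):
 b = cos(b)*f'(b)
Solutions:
 f(b) = C1 + Integral(b/cos(b), b)


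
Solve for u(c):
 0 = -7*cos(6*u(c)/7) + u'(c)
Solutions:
 -7*c - 7*log(sin(6*u(c)/7) - 1)/12 + 7*log(sin(6*u(c)/7) + 1)/12 = C1


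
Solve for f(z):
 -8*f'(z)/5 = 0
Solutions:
 f(z) = C1


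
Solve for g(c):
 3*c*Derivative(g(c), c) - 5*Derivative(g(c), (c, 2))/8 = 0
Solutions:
 g(c) = C1 + C2*erfi(2*sqrt(15)*c/5)


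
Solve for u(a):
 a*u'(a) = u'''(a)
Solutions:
 u(a) = C1 + Integral(C2*airyai(a) + C3*airybi(a), a)


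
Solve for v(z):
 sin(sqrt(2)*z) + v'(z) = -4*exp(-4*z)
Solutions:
 v(z) = C1 + sqrt(2)*cos(sqrt(2)*z)/2 + exp(-4*z)


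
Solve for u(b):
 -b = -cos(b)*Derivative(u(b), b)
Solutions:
 u(b) = C1 + Integral(b/cos(b), b)


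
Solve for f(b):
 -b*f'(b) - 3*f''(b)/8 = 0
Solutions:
 f(b) = C1 + C2*erf(2*sqrt(3)*b/3)


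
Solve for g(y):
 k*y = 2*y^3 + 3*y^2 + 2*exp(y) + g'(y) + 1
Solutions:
 g(y) = C1 + k*y^2/2 - y^4/2 - y^3 - y - 2*exp(y)


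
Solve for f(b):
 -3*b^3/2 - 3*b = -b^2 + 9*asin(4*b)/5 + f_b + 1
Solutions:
 f(b) = C1 - 3*b^4/8 + b^3/3 - 3*b^2/2 - 9*b*asin(4*b)/5 - b - 9*sqrt(1 - 16*b^2)/20


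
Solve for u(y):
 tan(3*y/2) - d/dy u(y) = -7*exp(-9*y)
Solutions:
 u(y) = C1 + log(tan(3*y/2)^2 + 1)/3 - 7*exp(-9*y)/9


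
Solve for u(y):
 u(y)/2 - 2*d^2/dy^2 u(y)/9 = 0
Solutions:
 u(y) = C1*exp(-3*y/2) + C2*exp(3*y/2)


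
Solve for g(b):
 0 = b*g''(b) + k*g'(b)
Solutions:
 g(b) = C1 + b^(1 - re(k))*(C2*sin(log(b)*Abs(im(k))) + C3*cos(log(b)*im(k)))


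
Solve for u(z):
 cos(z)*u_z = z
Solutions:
 u(z) = C1 + Integral(z/cos(z), z)


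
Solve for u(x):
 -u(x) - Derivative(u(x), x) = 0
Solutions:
 u(x) = C1*exp(-x)


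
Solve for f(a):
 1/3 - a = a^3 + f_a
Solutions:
 f(a) = C1 - a^4/4 - a^2/2 + a/3


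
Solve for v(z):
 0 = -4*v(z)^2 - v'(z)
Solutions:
 v(z) = 1/(C1 + 4*z)


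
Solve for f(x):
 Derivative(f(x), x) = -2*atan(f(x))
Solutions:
 Integral(1/atan(_y), (_y, f(x))) = C1 - 2*x


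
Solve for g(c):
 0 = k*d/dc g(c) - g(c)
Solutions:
 g(c) = C1*exp(c/k)


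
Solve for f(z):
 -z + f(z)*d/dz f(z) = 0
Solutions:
 f(z) = -sqrt(C1 + z^2)
 f(z) = sqrt(C1 + z^2)


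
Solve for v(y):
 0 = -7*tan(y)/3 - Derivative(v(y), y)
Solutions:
 v(y) = C1 + 7*log(cos(y))/3


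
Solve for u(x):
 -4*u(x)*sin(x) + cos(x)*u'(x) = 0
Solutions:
 u(x) = C1/cos(x)^4


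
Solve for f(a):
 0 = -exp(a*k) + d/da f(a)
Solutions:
 f(a) = C1 + exp(a*k)/k


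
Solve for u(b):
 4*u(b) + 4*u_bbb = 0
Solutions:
 u(b) = C3*exp(-b) + (C1*sin(sqrt(3)*b/2) + C2*cos(sqrt(3)*b/2))*exp(b/2)


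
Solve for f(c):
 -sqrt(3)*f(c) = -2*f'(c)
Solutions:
 f(c) = C1*exp(sqrt(3)*c/2)


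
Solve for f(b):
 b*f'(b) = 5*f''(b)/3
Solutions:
 f(b) = C1 + C2*erfi(sqrt(30)*b/10)


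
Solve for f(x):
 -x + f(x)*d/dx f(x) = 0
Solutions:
 f(x) = -sqrt(C1 + x^2)
 f(x) = sqrt(C1 + x^2)


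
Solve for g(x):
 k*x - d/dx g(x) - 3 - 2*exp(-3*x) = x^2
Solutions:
 g(x) = C1 + k*x^2/2 - x^3/3 - 3*x + 2*exp(-3*x)/3


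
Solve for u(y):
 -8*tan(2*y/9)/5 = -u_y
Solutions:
 u(y) = C1 - 36*log(cos(2*y/9))/5


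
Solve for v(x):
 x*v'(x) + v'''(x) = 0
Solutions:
 v(x) = C1 + Integral(C2*airyai(-x) + C3*airybi(-x), x)


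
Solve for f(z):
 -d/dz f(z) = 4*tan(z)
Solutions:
 f(z) = C1 + 4*log(cos(z))


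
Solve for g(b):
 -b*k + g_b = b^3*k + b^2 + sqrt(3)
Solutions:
 g(b) = C1 + b^4*k/4 + b^3/3 + b^2*k/2 + sqrt(3)*b


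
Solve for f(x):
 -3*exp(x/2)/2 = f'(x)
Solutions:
 f(x) = C1 - 3*exp(x/2)


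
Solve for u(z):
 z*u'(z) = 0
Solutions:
 u(z) = C1


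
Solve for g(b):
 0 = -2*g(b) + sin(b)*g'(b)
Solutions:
 g(b) = C1*(cos(b) - 1)/(cos(b) + 1)


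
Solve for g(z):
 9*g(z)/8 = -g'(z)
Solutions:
 g(z) = C1*exp(-9*z/8)


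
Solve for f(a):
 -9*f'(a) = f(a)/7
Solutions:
 f(a) = C1*exp(-a/63)


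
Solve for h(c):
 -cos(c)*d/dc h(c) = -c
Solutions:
 h(c) = C1 + Integral(c/cos(c), c)


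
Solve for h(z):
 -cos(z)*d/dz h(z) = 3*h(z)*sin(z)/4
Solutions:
 h(z) = C1*cos(z)^(3/4)


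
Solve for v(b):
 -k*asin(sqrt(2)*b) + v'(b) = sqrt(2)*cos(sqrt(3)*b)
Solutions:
 v(b) = C1 + k*(b*asin(sqrt(2)*b) + sqrt(2)*sqrt(1 - 2*b^2)/2) + sqrt(6)*sin(sqrt(3)*b)/3


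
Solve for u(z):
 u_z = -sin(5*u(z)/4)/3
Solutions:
 z/3 + 2*log(cos(5*u(z)/4) - 1)/5 - 2*log(cos(5*u(z)/4) + 1)/5 = C1


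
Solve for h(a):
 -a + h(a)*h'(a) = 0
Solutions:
 h(a) = -sqrt(C1 + a^2)
 h(a) = sqrt(C1 + a^2)


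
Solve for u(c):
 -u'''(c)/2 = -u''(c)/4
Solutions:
 u(c) = C1 + C2*c + C3*exp(c/2)


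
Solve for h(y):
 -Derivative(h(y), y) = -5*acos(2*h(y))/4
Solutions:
 Integral(1/acos(2*_y), (_y, h(y))) = C1 + 5*y/4


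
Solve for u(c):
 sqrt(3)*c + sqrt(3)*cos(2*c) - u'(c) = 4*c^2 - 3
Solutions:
 u(c) = C1 - 4*c^3/3 + sqrt(3)*c^2/2 + 3*c + sqrt(3)*sin(2*c)/2


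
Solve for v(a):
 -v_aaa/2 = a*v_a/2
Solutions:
 v(a) = C1 + Integral(C2*airyai(-a) + C3*airybi(-a), a)


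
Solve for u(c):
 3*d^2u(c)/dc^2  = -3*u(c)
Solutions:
 u(c) = C1*sin(c) + C2*cos(c)


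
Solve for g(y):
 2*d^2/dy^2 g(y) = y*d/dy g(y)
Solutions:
 g(y) = C1 + C2*erfi(y/2)


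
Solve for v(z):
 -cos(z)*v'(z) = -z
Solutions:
 v(z) = C1 + Integral(z/cos(z), z)


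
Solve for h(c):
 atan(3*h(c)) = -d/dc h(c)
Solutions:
 Integral(1/atan(3*_y), (_y, h(c))) = C1 - c


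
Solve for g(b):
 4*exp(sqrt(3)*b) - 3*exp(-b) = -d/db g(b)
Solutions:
 g(b) = C1 - 4*sqrt(3)*exp(sqrt(3)*b)/3 - 3*exp(-b)


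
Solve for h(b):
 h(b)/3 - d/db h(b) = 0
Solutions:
 h(b) = C1*exp(b/3)


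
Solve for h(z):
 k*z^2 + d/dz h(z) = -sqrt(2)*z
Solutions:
 h(z) = C1 - k*z^3/3 - sqrt(2)*z^2/2


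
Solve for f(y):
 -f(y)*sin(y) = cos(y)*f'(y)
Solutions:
 f(y) = C1*cos(y)


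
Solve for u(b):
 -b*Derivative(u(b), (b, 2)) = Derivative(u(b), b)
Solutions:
 u(b) = C1 + C2*log(b)


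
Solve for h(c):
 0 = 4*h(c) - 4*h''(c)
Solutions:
 h(c) = C1*exp(-c) + C2*exp(c)


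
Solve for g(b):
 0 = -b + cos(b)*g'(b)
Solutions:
 g(b) = C1 + Integral(b/cos(b), b)


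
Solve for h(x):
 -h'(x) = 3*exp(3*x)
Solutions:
 h(x) = C1 - exp(3*x)


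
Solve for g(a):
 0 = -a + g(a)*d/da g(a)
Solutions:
 g(a) = -sqrt(C1 + a^2)
 g(a) = sqrt(C1 + a^2)


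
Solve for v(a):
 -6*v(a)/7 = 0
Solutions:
 v(a) = 0


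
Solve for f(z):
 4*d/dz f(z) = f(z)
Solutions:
 f(z) = C1*exp(z/4)


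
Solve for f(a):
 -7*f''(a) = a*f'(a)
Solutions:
 f(a) = C1 + C2*erf(sqrt(14)*a/14)


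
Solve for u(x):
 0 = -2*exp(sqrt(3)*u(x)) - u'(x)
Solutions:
 u(x) = sqrt(3)*(2*log(1/(C1 + 2*x)) - log(3))/6


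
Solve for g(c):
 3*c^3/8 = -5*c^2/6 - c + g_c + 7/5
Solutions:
 g(c) = C1 + 3*c^4/32 + 5*c^3/18 + c^2/2 - 7*c/5


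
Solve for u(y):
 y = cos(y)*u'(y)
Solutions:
 u(y) = C1 + Integral(y/cos(y), y)


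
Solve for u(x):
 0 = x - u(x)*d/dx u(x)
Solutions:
 u(x) = -sqrt(C1 + x^2)
 u(x) = sqrt(C1 + x^2)


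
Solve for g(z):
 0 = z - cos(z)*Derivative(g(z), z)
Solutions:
 g(z) = C1 + Integral(z/cos(z), z)


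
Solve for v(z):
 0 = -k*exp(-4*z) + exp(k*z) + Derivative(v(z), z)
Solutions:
 v(z) = C1 - k*exp(-4*z)/4 - exp(k*z)/k


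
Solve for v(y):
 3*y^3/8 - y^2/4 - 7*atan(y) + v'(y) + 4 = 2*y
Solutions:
 v(y) = C1 - 3*y^4/32 + y^3/12 + y^2 + 7*y*atan(y) - 4*y - 7*log(y^2 + 1)/2


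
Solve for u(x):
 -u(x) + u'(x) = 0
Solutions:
 u(x) = C1*exp(x)


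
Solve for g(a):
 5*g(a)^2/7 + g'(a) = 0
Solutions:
 g(a) = 7/(C1 + 5*a)


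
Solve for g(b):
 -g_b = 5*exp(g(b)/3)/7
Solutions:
 g(b) = 3*log(1/(C1 + 5*b)) + 3*log(21)


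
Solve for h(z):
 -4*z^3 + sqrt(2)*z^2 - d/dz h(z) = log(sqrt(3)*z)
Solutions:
 h(z) = C1 - z^4 + sqrt(2)*z^3/3 - z*log(z) - z*log(3)/2 + z


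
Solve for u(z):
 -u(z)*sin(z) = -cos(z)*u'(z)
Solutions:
 u(z) = C1/cos(z)


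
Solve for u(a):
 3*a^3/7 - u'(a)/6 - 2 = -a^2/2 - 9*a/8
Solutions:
 u(a) = C1 + 9*a^4/14 + a^3 + 27*a^2/8 - 12*a


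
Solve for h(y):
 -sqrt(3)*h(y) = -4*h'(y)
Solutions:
 h(y) = C1*exp(sqrt(3)*y/4)


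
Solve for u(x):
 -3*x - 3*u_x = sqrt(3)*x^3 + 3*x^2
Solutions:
 u(x) = C1 - sqrt(3)*x^4/12 - x^3/3 - x^2/2


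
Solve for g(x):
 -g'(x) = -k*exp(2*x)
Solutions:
 g(x) = C1 + k*exp(2*x)/2


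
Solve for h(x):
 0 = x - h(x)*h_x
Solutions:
 h(x) = -sqrt(C1 + x^2)
 h(x) = sqrt(C1 + x^2)


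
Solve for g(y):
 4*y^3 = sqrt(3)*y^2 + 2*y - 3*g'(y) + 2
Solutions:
 g(y) = C1 - y^4/3 + sqrt(3)*y^3/9 + y^2/3 + 2*y/3


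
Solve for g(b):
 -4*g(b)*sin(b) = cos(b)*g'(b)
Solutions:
 g(b) = C1*cos(b)^4


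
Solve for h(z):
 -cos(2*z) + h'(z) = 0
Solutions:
 h(z) = C1 + sin(2*z)/2


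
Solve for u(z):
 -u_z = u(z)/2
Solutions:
 u(z) = C1*exp(-z/2)


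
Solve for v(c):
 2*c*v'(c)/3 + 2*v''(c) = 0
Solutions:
 v(c) = C1 + C2*erf(sqrt(6)*c/6)


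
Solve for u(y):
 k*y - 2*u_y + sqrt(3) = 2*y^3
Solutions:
 u(y) = C1 + k*y^2/4 - y^4/4 + sqrt(3)*y/2


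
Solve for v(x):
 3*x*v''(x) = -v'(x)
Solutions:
 v(x) = C1 + C2*x^(2/3)


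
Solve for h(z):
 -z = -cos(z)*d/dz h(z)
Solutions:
 h(z) = C1 + Integral(z/cos(z), z)


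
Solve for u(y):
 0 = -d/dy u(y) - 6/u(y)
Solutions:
 u(y) = -sqrt(C1 - 12*y)
 u(y) = sqrt(C1 - 12*y)


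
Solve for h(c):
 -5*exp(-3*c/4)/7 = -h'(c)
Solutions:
 h(c) = C1 - 20*exp(-3*c/4)/21


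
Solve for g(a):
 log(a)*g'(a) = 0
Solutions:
 g(a) = C1


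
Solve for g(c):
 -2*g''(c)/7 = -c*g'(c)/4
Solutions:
 g(c) = C1 + C2*erfi(sqrt(7)*c/4)


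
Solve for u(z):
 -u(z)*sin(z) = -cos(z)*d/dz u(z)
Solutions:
 u(z) = C1/cos(z)


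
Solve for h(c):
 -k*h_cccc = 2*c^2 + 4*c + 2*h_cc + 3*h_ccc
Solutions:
 h(c) = C1 + C2*c + C3*exp(c*(sqrt(9 - 8*k) - 3)/(2*k)) + C4*exp(-c*(sqrt(9 - 8*k) + 3)/(2*k)) - c^4/12 + c^3/6 + c^2*(2*k - 3)/4


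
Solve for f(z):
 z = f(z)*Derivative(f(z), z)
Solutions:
 f(z) = -sqrt(C1 + z^2)
 f(z) = sqrt(C1 + z^2)


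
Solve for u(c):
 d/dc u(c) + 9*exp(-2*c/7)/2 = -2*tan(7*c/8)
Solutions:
 u(c) = C1 - 8*log(tan(7*c/8)^2 + 1)/7 + 63*exp(-2*c/7)/4


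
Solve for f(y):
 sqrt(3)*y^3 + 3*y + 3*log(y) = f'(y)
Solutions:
 f(y) = C1 + sqrt(3)*y^4/4 + 3*y^2/2 + 3*y*log(y) - 3*y


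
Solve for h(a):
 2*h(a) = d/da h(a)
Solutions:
 h(a) = C1*exp(2*a)


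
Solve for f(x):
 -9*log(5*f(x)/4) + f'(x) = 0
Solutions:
 Integral(1/(-log(_y) - log(5) + 2*log(2)), (_y, f(x)))/9 = C1 - x


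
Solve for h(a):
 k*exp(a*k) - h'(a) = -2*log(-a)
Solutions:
 h(a) = C1 + 2*a*log(-a) - 2*a + exp(a*k)


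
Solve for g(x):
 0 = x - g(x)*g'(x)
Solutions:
 g(x) = -sqrt(C1 + x^2)
 g(x) = sqrt(C1 + x^2)


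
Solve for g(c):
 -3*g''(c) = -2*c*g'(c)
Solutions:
 g(c) = C1 + C2*erfi(sqrt(3)*c/3)


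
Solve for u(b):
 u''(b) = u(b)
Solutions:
 u(b) = C1*exp(-b) + C2*exp(b)


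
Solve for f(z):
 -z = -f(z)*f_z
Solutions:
 f(z) = -sqrt(C1 + z^2)
 f(z) = sqrt(C1 + z^2)


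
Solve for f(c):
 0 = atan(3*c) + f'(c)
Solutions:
 f(c) = C1 - c*atan(3*c) + log(9*c^2 + 1)/6


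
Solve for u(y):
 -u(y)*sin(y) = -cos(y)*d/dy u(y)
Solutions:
 u(y) = C1/cos(y)


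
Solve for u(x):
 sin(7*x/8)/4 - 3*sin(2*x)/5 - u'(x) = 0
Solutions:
 u(x) = C1 - 2*cos(7*x/8)/7 + 3*cos(2*x)/10


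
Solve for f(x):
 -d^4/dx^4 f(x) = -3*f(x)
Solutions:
 f(x) = C1*exp(-3^(1/4)*x) + C2*exp(3^(1/4)*x) + C3*sin(3^(1/4)*x) + C4*cos(3^(1/4)*x)


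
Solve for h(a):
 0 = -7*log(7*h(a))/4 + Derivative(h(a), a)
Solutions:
 -4*Integral(1/(log(_y) + log(7)), (_y, h(a)))/7 = C1 - a


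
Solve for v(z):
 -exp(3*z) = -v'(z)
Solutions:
 v(z) = C1 + exp(3*z)/3


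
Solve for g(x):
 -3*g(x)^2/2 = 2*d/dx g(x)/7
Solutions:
 g(x) = 4/(C1 + 21*x)


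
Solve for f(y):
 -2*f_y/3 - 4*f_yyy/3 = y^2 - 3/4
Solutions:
 f(y) = C1 + C2*sin(sqrt(2)*y/2) + C3*cos(sqrt(2)*y/2) - y^3/2 + 57*y/8


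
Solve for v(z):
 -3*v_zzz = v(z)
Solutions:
 v(z) = C3*exp(-3^(2/3)*z/3) + (C1*sin(3^(1/6)*z/2) + C2*cos(3^(1/6)*z/2))*exp(3^(2/3)*z/6)


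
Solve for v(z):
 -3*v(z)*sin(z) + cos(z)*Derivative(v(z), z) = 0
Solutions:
 v(z) = C1/cos(z)^3


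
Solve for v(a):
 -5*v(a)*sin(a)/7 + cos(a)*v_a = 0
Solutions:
 v(a) = C1/cos(a)^(5/7)


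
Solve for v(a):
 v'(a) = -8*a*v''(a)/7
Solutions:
 v(a) = C1 + C2*a^(1/8)


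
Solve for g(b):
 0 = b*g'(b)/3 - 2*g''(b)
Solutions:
 g(b) = C1 + C2*erfi(sqrt(3)*b/6)


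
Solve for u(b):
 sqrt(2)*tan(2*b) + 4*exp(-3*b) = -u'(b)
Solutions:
 u(b) = C1 - sqrt(2)*log(tan(2*b)^2 + 1)/4 + 4*exp(-3*b)/3


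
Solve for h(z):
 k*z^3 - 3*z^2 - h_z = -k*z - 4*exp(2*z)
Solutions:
 h(z) = C1 + k*z^4/4 + k*z^2/2 - z^3 + 2*exp(2*z)


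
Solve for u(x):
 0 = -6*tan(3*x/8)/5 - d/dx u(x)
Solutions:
 u(x) = C1 + 16*log(cos(3*x/8))/5


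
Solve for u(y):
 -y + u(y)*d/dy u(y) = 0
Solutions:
 u(y) = -sqrt(C1 + y^2)
 u(y) = sqrt(C1 + y^2)


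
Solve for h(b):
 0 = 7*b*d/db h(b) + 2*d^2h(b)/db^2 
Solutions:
 h(b) = C1 + C2*erf(sqrt(7)*b/2)


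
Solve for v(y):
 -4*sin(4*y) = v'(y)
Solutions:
 v(y) = C1 + cos(4*y)


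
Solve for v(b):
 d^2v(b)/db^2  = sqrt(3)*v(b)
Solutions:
 v(b) = C1*exp(-3^(1/4)*b) + C2*exp(3^(1/4)*b)


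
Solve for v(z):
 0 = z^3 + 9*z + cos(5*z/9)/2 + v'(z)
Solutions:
 v(z) = C1 - z^4/4 - 9*z^2/2 - 9*sin(5*z/9)/10


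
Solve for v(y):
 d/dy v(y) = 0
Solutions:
 v(y) = C1


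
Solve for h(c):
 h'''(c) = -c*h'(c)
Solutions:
 h(c) = C1 + Integral(C2*airyai(-c) + C3*airybi(-c), c)


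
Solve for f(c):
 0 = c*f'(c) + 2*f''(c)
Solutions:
 f(c) = C1 + C2*erf(c/2)


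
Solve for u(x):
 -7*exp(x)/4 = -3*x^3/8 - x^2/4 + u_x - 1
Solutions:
 u(x) = C1 + 3*x^4/32 + x^3/12 + x - 7*exp(x)/4


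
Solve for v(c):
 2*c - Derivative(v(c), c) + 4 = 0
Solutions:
 v(c) = C1 + c^2 + 4*c


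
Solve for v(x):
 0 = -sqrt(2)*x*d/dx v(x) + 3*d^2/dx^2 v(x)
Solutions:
 v(x) = C1 + C2*erfi(2^(3/4)*sqrt(3)*x/6)


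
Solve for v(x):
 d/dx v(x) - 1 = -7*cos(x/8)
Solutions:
 v(x) = C1 + x - 56*sin(x/8)


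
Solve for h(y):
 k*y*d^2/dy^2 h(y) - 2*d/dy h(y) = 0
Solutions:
 h(y) = C1 + y^(((re(k) + 2)*re(k) + im(k)^2)/(re(k)^2 + im(k)^2))*(C2*sin(2*log(y)*Abs(im(k))/(re(k)^2 + im(k)^2)) + C3*cos(2*log(y)*im(k)/(re(k)^2 + im(k)^2)))


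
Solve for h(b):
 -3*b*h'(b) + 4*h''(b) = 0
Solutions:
 h(b) = C1 + C2*erfi(sqrt(6)*b/4)


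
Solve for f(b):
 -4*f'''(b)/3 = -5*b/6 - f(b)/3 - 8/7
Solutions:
 f(b) = C3*exp(2^(1/3)*b/2) - 5*b/2 + (C1*sin(2^(1/3)*sqrt(3)*b/4) + C2*cos(2^(1/3)*sqrt(3)*b/4))*exp(-2^(1/3)*b/4) - 24/7


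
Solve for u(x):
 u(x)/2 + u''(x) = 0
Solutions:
 u(x) = C1*sin(sqrt(2)*x/2) + C2*cos(sqrt(2)*x/2)


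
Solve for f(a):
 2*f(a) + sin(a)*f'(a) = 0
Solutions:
 f(a) = C1*(cos(a) + 1)/(cos(a) - 1)


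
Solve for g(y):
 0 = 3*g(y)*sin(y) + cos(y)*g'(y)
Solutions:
 g(y) = C1*cos(y)^3


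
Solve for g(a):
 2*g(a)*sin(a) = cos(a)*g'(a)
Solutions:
 g(a) = C1/cos(a)^2


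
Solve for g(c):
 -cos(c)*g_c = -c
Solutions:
 g(c) = C1 + Integral(c/cos(c), c)


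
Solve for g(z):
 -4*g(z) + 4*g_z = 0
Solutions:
 g(z) = C1*exp(z)


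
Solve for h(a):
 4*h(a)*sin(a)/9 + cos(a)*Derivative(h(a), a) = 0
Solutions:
 h(a) = C1*cos(a)^(4/9)


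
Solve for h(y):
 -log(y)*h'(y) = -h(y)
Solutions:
 h(y) = C1*exp(li(y))


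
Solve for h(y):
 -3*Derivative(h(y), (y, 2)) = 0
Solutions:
 h(y) = C1 + C2*y


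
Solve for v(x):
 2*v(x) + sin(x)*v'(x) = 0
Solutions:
 v(x) = C1*(cos(x) + 1)/(cos(x) - 1)


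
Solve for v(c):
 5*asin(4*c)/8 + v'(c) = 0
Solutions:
 v(c) = C1 - 5*c*asin(4*c)/8 - 5*sqrt(1 - 16*c^2)/32


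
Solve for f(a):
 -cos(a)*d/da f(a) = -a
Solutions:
 f(a) = C1 + Integral(a/cos(a), a)


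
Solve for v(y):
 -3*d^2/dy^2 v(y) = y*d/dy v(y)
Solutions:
 v(y) = C1 + C2*erf(sqrt(6)*y/6)


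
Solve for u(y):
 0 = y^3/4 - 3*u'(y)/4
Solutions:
 u(y) = C1 + y^4/12


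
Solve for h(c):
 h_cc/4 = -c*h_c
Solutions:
 h(c) = C1 + C2*erf(sqrt(2)*c)


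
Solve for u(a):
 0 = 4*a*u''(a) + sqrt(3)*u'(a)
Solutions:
 u(a) = C1 + C2*a^(1 - sqrt(3)/4)


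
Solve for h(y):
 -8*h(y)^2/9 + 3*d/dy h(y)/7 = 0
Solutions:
 h(y) = -27/(C1 + 56*y)


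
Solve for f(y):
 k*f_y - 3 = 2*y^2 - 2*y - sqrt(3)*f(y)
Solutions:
 f(y) = C1*exp(-sqrt(3)*y/k) + 4*sqrt(3)*k^2/9 - 4*k*y/3 + 2*k/3 + 2*sqrt(3)*y^2/3 - 2*sqrt(3)*y/3 + sqrt(3)


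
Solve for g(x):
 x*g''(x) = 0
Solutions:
 g(x) = C1 + C2*x


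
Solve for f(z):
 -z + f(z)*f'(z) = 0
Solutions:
 f(z) = -sqrt(C1 + z^2)
 f(z) = sqrt(C1 + z^2)


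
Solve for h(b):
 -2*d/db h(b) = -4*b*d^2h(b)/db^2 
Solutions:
 h(b) = C1 + C2*b^(3/2)


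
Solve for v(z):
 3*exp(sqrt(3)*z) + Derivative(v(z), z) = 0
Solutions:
 v(z) = C1 - sqrt(3)*exp(sqrt(3)*z)


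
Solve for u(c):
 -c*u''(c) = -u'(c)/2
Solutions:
 u(c) = C1 + C2*c^(3/2)


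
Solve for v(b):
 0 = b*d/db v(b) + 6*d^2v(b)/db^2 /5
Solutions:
 v(b) = C1 + C2*erf(sqrt(15)*b/6)


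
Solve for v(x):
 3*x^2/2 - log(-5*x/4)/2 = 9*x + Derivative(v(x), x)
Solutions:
 v(x) = C1 + x^3/2 - 9*x^2/2 - x*log(-x)/2 + x*(-log(5)/2 + 1/2 + log(2))


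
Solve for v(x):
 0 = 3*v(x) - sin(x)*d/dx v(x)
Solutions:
 v(x) = C1*(cos(x) - 1)^(3/2)/(cos(x) + 1)^(3/2)


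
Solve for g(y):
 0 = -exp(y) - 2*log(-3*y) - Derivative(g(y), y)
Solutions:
 g(y) = C1 - 2*y*log(-y) + 2*y*(1 - log(3)) - exp(y)


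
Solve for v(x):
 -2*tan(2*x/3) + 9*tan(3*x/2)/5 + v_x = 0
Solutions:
 v(x) = C1 - 3*log(cos(2*x/3)) + 6*log(cos(3*x/2))/5


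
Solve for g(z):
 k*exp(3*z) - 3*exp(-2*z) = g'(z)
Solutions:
 g(z) = C1 + k*exp(3*z)/3 + 3*exp(-2*z)/2


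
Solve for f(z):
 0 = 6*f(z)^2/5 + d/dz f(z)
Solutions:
 f(z) = 5/(C1 + 6*z)


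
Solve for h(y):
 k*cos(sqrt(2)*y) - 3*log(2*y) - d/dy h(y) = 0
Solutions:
 h(y) = C1 + sqrt(2)*k*sin(sqrt(2)*y)/2 - 3*y*log(y) - 3*y*log(2) + 3*y


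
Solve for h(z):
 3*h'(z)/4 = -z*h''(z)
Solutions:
 h(z) = C1 + C2*z^(1/4)


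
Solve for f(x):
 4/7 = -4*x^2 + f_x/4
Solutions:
 f(x) = C1 + 16*x^3/3 + 16*x/7


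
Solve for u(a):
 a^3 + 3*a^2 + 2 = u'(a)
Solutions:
 u(a) = C1 + a^4/4 + a^3 + 2*a


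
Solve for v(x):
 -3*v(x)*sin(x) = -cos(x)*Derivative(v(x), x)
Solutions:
 v(x) = C1/cos(x)^3


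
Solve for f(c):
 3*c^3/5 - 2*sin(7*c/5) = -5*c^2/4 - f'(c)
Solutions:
 f(c) = C1 - 3*c^4/20 - 5*c^3/12 - 10*cos(7*c/5)/7


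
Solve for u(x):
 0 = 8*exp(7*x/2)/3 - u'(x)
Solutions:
 u(x) = C1 + 16*exp(7*x/2)/21


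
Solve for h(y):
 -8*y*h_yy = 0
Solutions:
 h(y) = C1 + C2*y


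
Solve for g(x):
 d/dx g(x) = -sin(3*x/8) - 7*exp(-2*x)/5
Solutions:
 g(x) = C1 + 8*cos(3*x/8)/3 + 7*exp(-2*x)/10


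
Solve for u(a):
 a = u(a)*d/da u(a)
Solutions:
 u(a) = -sqrt(C1 + a^2)
 u(a) = sqrt(C1 + a^2)


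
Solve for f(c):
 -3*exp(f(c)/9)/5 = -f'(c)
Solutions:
 f(c) = 9*log(-1/(C1 + 3*c)) + 9*log(45)


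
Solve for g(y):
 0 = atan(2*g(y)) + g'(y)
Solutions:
 Integral(1/atan(2*_y), (_y, g(y))) = C1 - y


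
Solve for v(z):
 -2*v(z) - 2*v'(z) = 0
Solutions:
 v(z) = C1*exp(-z)


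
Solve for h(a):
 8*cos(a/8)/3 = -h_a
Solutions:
 h(a) = C1 - 64*sin(a/8)/3


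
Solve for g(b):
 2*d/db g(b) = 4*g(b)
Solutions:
 g(b) = C1*exp(2*b)


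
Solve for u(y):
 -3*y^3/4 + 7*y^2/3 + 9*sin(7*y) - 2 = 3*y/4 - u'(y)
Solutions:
 u(y) = C1 + 3*y^4/16 - 7*y^3/9 + 3*y^2/8 + 2*y + 9*cos(7*y)/7


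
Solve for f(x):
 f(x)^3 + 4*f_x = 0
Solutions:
 f(x) = -sqrt(2)*sqrt(-1/(C1 - x))
 f(x) = sqrt(2)*sqrt(-1/(C1 - x))


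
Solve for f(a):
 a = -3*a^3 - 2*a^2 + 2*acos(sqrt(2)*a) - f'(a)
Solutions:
 f(a) = C1 - 3*a^4/4 - 2*a^3/3 - a^2/2 + 2*a*acos(sqrt(2)*a) - sqrt(2)*sqrt(1 - 2*a^2)


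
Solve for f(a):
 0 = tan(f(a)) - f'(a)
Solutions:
 f(a) = pi - asin(C1*exp(a))
 f(a) = asin(C1*exp(a))


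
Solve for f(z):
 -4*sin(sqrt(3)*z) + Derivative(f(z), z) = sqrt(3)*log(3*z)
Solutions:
 f(z) = C1 + sqrt(3)*z*(log(z) - 1) + sqrt(3)*z*log(3) - 4*sqrt(3)*cos(sqrt(3)*z)/3


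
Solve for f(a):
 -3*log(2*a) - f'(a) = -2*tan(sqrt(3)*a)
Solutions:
 f(a) = C1 - 3*a*log(a) - 3*a*log(2) + 3*a - 2*sqrt(3)*log(cos(sqrt(3)*a))/3


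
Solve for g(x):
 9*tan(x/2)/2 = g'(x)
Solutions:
 g(x) = C1 - 9*log(cos(x/2))


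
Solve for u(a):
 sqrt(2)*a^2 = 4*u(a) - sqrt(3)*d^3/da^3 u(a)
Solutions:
 u(a) = C3*exp(2^(2/3)*3^(5/6)*a/3) + sqrt(2)*a^2/4 + (C1*sin(2^(2/3)*3^(1/3)*a/2) + C2*cos(2^(2/3)*3^(1/3)*a/2))*exp(-2^(2/3)*3^(5/6)*a/6)


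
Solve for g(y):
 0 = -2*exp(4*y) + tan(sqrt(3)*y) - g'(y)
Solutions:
 g(y) = C1 - exp(4*y)/2 - sqrt(3)*log(cos(sqrt(3)*y))/3


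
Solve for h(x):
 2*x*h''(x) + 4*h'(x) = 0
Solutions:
 h(x) = C1 + C2/x


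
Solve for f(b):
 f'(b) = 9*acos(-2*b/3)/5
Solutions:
 f(b) = C1 + 9*b*acos(-2*b/3)/5 + 9*sqrt(9 - 4*b^2)/10


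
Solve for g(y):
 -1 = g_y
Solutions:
 g(y) = C1 - y


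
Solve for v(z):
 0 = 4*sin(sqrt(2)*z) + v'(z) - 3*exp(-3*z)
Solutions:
 v(z) = C1 + 2*sqrt(2)*cos(sqrt(2)*z) - exp(-3*z)


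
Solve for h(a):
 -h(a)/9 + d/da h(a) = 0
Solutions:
 h(a) = C1*exp(a/9)


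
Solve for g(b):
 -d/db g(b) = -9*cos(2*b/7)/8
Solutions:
 g(b) = C1 + 63*sin(2*b/7)/16


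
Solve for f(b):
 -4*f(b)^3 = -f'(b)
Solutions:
 f(b) = -sqrt(2)*sqrt(-1/(C1 + 4*b))/2
 f(b) = sqrt(2)*sqrt(-1/(C1 + 4*b))/2


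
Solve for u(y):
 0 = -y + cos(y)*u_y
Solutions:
 u(y) = C1 + Integral(y/cos(y), y)


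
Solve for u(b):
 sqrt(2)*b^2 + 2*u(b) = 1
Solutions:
 u(b) = -sqrt(2)*b^2/2 + 1/2


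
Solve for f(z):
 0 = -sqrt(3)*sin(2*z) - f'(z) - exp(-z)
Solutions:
 f(z) = C1 + sqrt(3)*cos(2*z)/2 + exp(-z)


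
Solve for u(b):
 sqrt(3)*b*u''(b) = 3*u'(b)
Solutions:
 u(b) = C1 + C2*b^(1 + sqrt(3))


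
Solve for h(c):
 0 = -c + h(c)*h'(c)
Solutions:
 h(c) = -sqrt(C1 + c^2)
 h(c) = sqrt(C1 + c^2)


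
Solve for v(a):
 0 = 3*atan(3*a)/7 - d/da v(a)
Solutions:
 v(a) = C1 + 3*a*atan(3*a)/7 - log(9*a^2 + 1)/14


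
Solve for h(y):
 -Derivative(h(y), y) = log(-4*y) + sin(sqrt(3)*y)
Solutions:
 h(y) = C1 - y*log(-y) - 2*y*log(2) + y + sqrt(3)*cos(sqrt(3)*y)/3


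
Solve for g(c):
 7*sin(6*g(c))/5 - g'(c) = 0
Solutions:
 -7*c/5 + log(cos(6*g(c)) - 1)/12 - log(cos(6*g(c)) + 1)/12 = C1


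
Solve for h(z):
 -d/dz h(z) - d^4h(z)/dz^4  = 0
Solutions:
 h(z) = C1 + C4*exp(-z) + (C2*sin(sqrt(3)*z/2) + C3*cos(sqrt(3)*z/2))*exp(z/2)


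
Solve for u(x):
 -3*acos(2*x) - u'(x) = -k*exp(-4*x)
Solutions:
 u(x) = C1 - k*exp(-4*x)/4 - 3*x*acos(2*x) + 3*sqrt(1 - 4*x^2)/2


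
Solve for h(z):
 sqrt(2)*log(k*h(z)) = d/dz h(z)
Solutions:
 li(k*h(z))/k = C1 + sqrt(2)*z


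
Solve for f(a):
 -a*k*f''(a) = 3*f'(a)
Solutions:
 f(a) = C1 + a^(((re(k) - 3)*re(k) + im(k)^2)/(re(k)^2 + im(k)^2))*(C2*sin(3*log(a)*Abs(im(k))/(re(k)^2 + im(k)^2)) + C3*cos(3*log(a)*im(k)/(re(k)^2 + im(k)^2)))


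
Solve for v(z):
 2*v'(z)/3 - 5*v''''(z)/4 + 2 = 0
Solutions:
 v(z) = C1 + C4*exp(2*15^(2/3)*z/15) - 3*z + (C2*sin(3^(1/6)*5^(2/3)*z/5) + C3*cos(3^(1/6)*5^(2/3)*z/5))*exp(-15^(2/3)*z/15)


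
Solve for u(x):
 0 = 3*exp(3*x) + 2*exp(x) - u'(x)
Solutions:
 u(x) = C1 + exp(3*x) + 2*exp(x)


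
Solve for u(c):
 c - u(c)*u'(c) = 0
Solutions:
 u(c) = -sqrt(C1 + c^2)
 u(c) = sqrt(C1 + c^2)


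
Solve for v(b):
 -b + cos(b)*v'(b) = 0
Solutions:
 v(b) = C1 + Integral(b/cos(b), b)


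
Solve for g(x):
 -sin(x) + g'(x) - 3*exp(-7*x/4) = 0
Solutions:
 g(x) = C1 - cos(x) - 12*exp(-7*x/4)/7


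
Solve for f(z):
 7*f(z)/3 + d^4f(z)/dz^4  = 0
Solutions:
 f(z) = (C1*sin(sqrt(2)*3^(3/4)*7^(1/4)*z/6) + C2*cos(sqrt(2)*3^(3/4)*7^(1/4)*z/6))*exp(-sqrt(2)*3^(3/4)*7^(1/4)*z/6) + (C3*sin(sqrt(2)*3^(3/4)*7^(1/4)*z/6) + C4*cos(sqrt(2)*3^(3/4)*7^(1/4)*z/6))*exp(sqrt(2)*3^(3/4)*7^(1/4)*z/6)


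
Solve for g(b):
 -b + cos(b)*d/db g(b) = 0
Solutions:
 g(b) = C1 + Integral(b/cos(b), b)


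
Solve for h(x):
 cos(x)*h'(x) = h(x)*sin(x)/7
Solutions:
 h(x) = C1/cos(x)^(1/7)


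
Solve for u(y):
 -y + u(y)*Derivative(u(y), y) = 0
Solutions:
 u(y) = -sqrt(C1 + y^2)
 u(y) = sqrt(C1 + y^2)


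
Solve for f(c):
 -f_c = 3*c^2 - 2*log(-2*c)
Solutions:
 f(c) = C1 - c^3 + 2*c*log(-c) + 2*c*(-1 + log(2))


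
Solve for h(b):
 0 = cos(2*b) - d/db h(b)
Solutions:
 h(b) = C1 + sin(2*b)/2


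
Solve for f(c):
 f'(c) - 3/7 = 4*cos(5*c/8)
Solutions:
 f(c) = C1 + 3*c/7 + 32*sin(5*c/8)/5


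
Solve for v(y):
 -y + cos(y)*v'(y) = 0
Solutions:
 v(y) = C1 + Integral(y/cos(y), y)


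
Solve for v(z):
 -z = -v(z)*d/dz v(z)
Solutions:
 v(z) = -sqrt(C1 + z^2)
 v(z) = sqrt(C1 + z^2)


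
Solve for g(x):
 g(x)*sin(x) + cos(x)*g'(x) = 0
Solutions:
 g(x) = C1*cos(x)


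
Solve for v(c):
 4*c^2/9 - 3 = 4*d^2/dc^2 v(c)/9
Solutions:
 v(c) = C1 + C2*c + c^4/12 - 27*c^2/8


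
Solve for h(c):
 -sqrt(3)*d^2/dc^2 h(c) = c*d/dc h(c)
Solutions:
 h(c) = C1 + C2*erf(sqrt(2)*3^(3/4)*c/6)


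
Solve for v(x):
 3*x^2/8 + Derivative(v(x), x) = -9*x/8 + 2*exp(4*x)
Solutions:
 v(x) = C1 - x^3/8 - 9*x^2/16 + exp(4*x)/2


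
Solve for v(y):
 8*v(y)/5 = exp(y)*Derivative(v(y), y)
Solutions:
 v(y) = C1*exp(-8*exp(-y)/5)


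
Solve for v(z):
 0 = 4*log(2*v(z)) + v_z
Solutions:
 Integral(1/(log(_y) + log(2)), (_y, v(z)))/4 = C1 - z


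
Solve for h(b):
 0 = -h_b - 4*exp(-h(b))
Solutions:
 h(b) = log(C1 - 4*b)


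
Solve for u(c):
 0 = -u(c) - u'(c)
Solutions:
 u(c) = C1*exp(-c)


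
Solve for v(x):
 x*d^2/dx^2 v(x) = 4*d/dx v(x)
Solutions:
 v(x) = C1 + C2*x^5


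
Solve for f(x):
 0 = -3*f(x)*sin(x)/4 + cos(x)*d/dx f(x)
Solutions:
 f(x) = C1/cos(x)^(3/4)


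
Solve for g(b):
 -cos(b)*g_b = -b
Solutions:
 g(b) = C1 + Integral(b/cos(b), b)


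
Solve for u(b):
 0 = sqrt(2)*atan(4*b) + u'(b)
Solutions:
 u(b) = C1 - sqrt(2)*(b*atan(4*b) - log(16*b^2 + 1)/8)


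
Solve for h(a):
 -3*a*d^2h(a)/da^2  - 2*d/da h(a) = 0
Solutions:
 h(a) = C1 + C2*a^(1/3)


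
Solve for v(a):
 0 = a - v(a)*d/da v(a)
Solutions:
 v(a) = -sqrt(C1 + a^2)
 v(a) = sqrt(C1 + a^2)


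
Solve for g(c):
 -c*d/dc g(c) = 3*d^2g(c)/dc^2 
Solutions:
 g(c) = C1 + C2*erf(sqrt(6)*c/6)


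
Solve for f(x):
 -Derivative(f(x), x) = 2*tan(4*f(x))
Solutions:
 f(x) = -asin(C1*exp(-8*x))/4 + pi/4
 f(x) = asin(C1*exp(-8*x))/4


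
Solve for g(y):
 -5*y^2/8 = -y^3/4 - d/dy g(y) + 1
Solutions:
 g(y) = C1 - y^4/16 + 5*y^3/24 + y


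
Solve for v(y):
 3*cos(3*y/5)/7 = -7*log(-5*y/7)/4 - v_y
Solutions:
 v(y) = C1 - 7*y*log(-y)/4 - 7*y*log(5)/4 + 7*y/4 + 7*y*log(7)/4 - 5*sin(3*y/5)/7


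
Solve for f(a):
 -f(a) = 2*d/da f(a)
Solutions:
 f(a) = C1*exp(-a/2)


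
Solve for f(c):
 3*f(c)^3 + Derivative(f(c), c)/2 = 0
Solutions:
 f(c) = -sqrt(2)*sqrt(-1/(C1 - 6*c))/2
 f(c) = sqrt(2)*sqrt(-1/(C1 - 6*c))/2


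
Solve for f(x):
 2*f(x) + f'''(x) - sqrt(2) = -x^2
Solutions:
 f(x) = C3*exp(-2^(1/3)*x) - x^2/2 + (C1*sin(2^(1/3)*sqrt(3)*x/2) + C2*cos(2^(1/3)*sqrt(3)*x/2))*exp(2^(1/3)*x/2) + sqrt(2)/2


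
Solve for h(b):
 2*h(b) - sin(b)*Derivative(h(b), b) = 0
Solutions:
 h(b) = C1*(cos(b) - 1)/(cos(b) + 1)


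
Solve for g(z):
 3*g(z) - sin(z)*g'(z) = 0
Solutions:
 g(z) = C1*(cos(z) - 1)^(3/2)/(cos(z) + 1)^(3/2)


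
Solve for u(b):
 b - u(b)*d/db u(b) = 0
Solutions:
 u(b) = -sqrt(C1 + b^2)
 u(b) = sqrt(C1 + b^2)


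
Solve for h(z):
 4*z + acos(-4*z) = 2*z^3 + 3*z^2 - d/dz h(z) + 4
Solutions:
 h(z) = C1 + z^4/2 + z^3 - 2*z^2 - z*acos(-4*z) + 4*z - sqrt(1 - 16*z^2)/4


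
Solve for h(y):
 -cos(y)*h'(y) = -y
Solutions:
 h(y) = C1 + Integral(y/cos(y), y)


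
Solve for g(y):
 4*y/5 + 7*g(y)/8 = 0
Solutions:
 g(y) = -32*y/35


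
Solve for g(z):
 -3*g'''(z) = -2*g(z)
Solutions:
 g(z) = C3*exp(2^(1/3)*3^(2/3)*z/3) + (C1*sin(2^(1/3)*3^(1/6)*z/2) + C2*cos(2^(1/3)*3^(1/6)*z/2))*exp(-2^(1/3)*3^(2/3)*z/6)


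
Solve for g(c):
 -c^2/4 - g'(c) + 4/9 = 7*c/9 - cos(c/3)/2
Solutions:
 g(c) = C1 - c^3/12 - 7*c^2/18 + 4*c/9 + 3*sin(c/3)/2


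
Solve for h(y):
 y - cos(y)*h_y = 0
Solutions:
 h(y) = C1 + Integral(y/cos(y), y)


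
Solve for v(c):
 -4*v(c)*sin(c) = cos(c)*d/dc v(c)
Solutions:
 v(c) = C1*cos(c)^4


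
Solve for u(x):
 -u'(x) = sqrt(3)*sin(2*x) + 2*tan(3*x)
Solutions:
 u(x) = C1 + 2*log(cos(3*x))/3 + sqrt(3)*cos(2*x)/2


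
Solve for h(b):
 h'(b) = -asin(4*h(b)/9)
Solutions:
 Integral(1/asin(4*_y/9), (_y, h(b))) = C1 - b


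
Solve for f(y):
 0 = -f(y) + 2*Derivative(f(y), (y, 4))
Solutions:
 f(y) = C1*exp(-2^(3/4)*y/2) + C2*exp(2^(3/4)*y/2) + C3*sin(2^(3/4)*y/2) + C4*cos(2^(3/4)*y/2)


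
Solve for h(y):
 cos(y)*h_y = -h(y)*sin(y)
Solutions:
 h(y) = C1*cos(y)


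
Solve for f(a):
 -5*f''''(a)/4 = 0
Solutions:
 f(a) = C1 + C2*a + C3*a^2 + C4*a^3


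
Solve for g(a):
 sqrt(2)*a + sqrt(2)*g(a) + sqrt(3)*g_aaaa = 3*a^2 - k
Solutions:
 g(a) = 3*sqrt(2)*a^2/2 - a - sqrt(2)*k/2 + (C1*sin(2^(5/8)*3^(7/8)*a/6) + C2*cos(2^(5/8)*3^(7/8)*a/6))*exp(-2^(5/8)*3^(7/8)*a/6) + (C3*sin(2^(5/8)*3^(7/8)*a/6) + C4*cos(2^(5/8)*3^(7/8)*a/6))*exp(2^(5/8)*3^(7/8)*a/6)


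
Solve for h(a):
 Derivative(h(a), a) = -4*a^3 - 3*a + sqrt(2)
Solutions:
 h(a) = C1 - a^4 - 3*a^2/2 + sqrt(2)*a


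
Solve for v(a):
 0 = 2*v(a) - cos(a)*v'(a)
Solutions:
 v(a) = C1*(sin(a) + 1)/(sin(a) - 1)


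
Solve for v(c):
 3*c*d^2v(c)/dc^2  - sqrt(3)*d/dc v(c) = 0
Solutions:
 v(c) = C1 + C2*c^(sqrt(3)/3 + 1)


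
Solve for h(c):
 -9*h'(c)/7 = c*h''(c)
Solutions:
 h(c) = C1 + C2/c^(2/7)


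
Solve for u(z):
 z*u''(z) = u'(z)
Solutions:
 u(z) = C1 + C2*z^2


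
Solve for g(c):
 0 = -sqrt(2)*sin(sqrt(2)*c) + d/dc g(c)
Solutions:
 g(c) = C1 - cos(sqrt(2)*c)


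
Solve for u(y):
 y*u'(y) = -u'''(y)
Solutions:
 u(y) = C1 + Integral(C2*airyai(-y) + C3*airybi(-y), y)


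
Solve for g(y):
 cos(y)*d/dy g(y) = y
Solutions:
 g(y) = C1 + Integral(y/cos(y), y)


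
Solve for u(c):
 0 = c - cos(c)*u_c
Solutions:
 u(c) = C1 + Integral(c/cos(c), c)


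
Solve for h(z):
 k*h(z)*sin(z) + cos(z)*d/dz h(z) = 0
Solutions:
 h(z) = C1*exp(k*log(cos(z)))


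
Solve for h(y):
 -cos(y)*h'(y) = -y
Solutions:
 h(y) = C1 + Integral(y/cos(y), y)


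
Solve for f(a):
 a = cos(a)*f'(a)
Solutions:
 f(a) = C1 + Integral(a/cos(a), a)


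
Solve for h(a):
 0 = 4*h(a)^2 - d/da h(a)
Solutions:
 h(a) = -1/(C1 + 4*a)


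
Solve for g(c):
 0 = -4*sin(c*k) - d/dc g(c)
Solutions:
 g(c) = C1 + 4*cos(c*k)/k


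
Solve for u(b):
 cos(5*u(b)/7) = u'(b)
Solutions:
 -b - 7*log(sin(5*u(b)/7) - 1)/10 + 7*log(sin(5*u(b)/7) + 1)/10 = C1


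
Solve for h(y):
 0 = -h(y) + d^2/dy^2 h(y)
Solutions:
 h(y) = C1*exp(-y) + C2*exp(y)


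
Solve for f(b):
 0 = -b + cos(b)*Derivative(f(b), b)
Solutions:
 f(b) = C1 + Integral(b/cos(b), b)


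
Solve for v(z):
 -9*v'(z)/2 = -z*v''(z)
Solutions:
 v(z) = C1 + C2*z^(11/2)


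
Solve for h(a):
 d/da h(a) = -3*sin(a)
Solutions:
 h(a) = C1 + 3*cos(a)


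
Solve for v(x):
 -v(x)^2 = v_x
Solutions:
 v(x) = 1/(C1 + x)


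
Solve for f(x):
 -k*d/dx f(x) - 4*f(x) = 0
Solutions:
 f(x) = C1*exp(-4*x/k)


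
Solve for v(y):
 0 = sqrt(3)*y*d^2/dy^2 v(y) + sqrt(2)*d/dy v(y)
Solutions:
 v(y) = C1 + C2*y^(1 - sqrt(6)/3)


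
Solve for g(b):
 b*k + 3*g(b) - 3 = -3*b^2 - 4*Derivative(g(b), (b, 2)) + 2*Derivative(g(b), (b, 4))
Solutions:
 g(b) = C1*exp(-b*sqrt(1 + sqrt(10)/2)) + C2*exp(b*sqrt(1 + sqrt(10)/2)) + C3*sin(b*sqrt(-1 + sqrt(10)/2)) + C4*cos(b*sqrt(-1 + sqrt(10)/2)) - b^2 - b*k/3 + 11/3


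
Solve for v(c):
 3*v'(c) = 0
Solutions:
 v(c) = C1


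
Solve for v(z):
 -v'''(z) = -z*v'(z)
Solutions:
 v(z) = C1 + Integral(C2*airyai(z) + C3*airybi(z), z)


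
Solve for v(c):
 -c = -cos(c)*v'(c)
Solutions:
 v(c) = C1 + Integral(c/cos(c), c)


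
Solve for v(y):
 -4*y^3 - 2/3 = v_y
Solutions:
 v(y) = C1 - y^4 - 2*y/3


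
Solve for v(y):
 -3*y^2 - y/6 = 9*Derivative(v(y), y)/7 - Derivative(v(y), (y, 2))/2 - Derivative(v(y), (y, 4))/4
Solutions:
 v(y) = C1 + C2*exp(-y*(-7*2^(2/3)*63^(1/3)/(81 + sqrt(6855))^(1/3) + 294^(1/3)*(81 + sqrt(6855))^(1/3))/42)*sin(3^(1/6)*y*(21*2^(2/3)*7^(1/3)/(81 + sqrt(6855))^(1/3) + 3^(2/3)*98^(1/3)*(81 + sqrt(6855))^(1/3))/42) + C3*exp(-y*(-7*2^(2/3)*63^(1/3)/(81 + sqrt(6855))^(1/3) + 294^(1/3)*(81 + sqrt(6855))^(1/3))/42)*cos(3^(1/6)*y*(21*2^(2/3)*7^(1/3)/(81 + sqrt(6855))^(1/3) + 3^(2/3)*98^(1/3)*(81 + sqrt(6855))^(1/3))/42) + C4*exp(y*(-7*2^(2/3)*63^(1/3)/(81 + sqrt(6855))^(1/3) + 294^(1/3)*(81 + sqrt(6855))^(1/3))/21) - 7*y^3/9 - 35*y^2/36 - 245*y/324


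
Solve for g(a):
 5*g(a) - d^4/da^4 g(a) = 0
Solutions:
 g(a) = C1*exp(-5^(1/4)*a) + C2*exp(5^(1/4)*a) + C3*sin(5^(1/4)*a) + C4*cos(5^(1/4)*a)


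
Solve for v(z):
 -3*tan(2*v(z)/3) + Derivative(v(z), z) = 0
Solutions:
 v(z) = -3*asin(C1*exp(2*z))/2 + 3*pi/2
 v(z) = 3*asin(C1*exp(2*z))/2


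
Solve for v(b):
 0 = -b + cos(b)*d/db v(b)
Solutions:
 v(b) = C1 + Integral(b/cos(b), b)


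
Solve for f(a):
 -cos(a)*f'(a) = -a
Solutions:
 f(a) = C1 + Integral(a/cos(a), a)


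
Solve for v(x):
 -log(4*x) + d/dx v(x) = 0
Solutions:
 v(x) = C1 + x*log(x) - x + x*log(4)


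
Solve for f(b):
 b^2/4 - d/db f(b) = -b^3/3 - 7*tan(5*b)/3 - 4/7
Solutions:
 f(b) = C1 + b^4/12 + b^3/12 + 4*b/7 - 7*log(cos(5*b))/15


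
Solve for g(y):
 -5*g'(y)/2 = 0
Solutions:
 g(y) = C1


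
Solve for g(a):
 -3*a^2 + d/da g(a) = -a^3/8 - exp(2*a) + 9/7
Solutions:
 g(a) = C1 - a^4/32 + a^3 + 9*a/7 - exp(2*a)/2


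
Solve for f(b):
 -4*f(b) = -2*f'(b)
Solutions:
 f(b) = C1*exp(2*b)


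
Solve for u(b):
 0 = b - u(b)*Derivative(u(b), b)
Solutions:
 u(b) = -sqrt(C1 + b^2)
 u(b) = sqrt(C1 + b^2)


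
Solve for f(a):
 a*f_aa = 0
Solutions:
 f(a) = C1 + C2*a


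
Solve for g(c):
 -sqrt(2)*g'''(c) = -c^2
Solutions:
 g(c) = C1 + C2*c + C3*c^2 + sqrt(2)*c^5/120


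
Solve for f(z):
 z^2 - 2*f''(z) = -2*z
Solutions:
 f(z) = C1 + C2*z + z^4/24 + z^3/6


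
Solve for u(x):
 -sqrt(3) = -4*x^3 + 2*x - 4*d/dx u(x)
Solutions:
 u(x) = C1 - x^4/4 + x^2/4 + sqrt(3)*x/4


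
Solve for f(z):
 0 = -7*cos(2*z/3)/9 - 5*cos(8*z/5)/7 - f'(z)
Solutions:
 f(z) = C1 - 7*sin(2*z/3)/6 - 25*sin(8*z/5)/56


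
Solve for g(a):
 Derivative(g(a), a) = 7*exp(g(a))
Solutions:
 g(a) = log(-1/(C1 + 7*a))


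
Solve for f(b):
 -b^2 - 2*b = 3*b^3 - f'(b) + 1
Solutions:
 f(b) = C1 + 3*b^4/4 + b^3/3 + b^2 + b


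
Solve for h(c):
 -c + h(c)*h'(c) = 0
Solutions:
 h(c) = -sqrt(C1 + c^2)
 h(c) = sqrt(C1 + c^2)


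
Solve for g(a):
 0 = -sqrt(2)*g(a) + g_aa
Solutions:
 g(a) = C1*exp(-2^(1/4)*a) + C2*exp(2^(1/4)*a)


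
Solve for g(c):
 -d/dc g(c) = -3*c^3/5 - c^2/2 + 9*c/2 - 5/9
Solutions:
 g(c) = C1 + 3*c^4/20 + c^3/6 - 9*c^2/4 + 5*c/9


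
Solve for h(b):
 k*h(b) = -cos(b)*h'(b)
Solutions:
 h(b) = C1*exp(k*(log(sin(b) - 1) - log(sin(b) + 1))/2)


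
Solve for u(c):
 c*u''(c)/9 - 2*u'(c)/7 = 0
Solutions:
 u(c) = C1 + C2*c^(25/7)


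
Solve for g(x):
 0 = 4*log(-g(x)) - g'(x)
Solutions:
 -li(-g(x)) = C1 + 4*x


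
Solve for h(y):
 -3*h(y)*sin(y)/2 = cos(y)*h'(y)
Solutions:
 h(y) = C1*cos(y)^(3/2)


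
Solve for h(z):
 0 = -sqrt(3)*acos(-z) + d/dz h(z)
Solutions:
 h(z) = C1 + sqrt(3)*(z*acos(-z) + sqrt(1 - z^2))


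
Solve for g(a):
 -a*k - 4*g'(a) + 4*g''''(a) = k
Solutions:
 g(a) = C1 + C4*exp(a) - a^2*k/8 - a*k/4 + (C2*sin(sqrt(3)*a/2) + C3*cos(sqrt(3)*a/2))*exp(-a/2)


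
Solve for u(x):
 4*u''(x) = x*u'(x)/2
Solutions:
 u(x) = C1 + C2*erfi(x/4)


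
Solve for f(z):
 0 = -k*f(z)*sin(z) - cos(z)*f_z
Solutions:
 f(z) = C1*exp(k*log(cos(z)))


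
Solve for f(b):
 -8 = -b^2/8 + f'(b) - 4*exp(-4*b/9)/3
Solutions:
 f(b) = C1 + b^3/24 - 8*b - 3*exp(-4*b/9)


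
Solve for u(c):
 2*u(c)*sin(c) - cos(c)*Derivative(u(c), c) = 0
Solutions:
 u(c) = C1/cos(c)^2


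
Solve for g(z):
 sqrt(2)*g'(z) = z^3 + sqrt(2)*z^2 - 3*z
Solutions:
 g(z) = C1 + sqrt(2)*z^4/8 + z^3/3 - 3*sqrt(2)*z^2/4


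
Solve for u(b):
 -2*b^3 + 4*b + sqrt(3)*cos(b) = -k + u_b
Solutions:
 u(b) = C1 - b^4/2 + 2*b^2 + b*k + sqrt(3)*sin(b)


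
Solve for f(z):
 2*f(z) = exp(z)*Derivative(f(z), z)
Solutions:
 f(z) = C1*exp(-2*exp(-z))


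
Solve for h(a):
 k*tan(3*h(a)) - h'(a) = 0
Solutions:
 h(a) = -asin(C1*exp(3*a*k))/3 + pi/3
 h(a) = asin(C1*exp(3*a*k))/3


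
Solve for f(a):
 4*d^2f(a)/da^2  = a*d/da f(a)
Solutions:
 f(a) = C1 + C2*erfi(sqrt(2)*a/4)


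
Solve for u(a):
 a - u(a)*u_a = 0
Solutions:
 u(a) = -sqrt(C1 + a^2)
 u(a) = sqrt(C1 + a^2)


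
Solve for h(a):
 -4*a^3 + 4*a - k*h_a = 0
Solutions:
 h(a) = C1 - a^4/k + 2*a^2/k


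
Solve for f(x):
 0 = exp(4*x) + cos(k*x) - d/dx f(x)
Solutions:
 f(x) = C1 + exp(4*x)/4 + sin(k*x)/k


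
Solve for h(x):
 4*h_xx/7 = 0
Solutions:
 h(x) = C1 + C2*x


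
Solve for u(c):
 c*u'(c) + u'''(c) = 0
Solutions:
 u(c) = C1 + Integral(C2*airyai(-c) + C3*airybi(-c), c)


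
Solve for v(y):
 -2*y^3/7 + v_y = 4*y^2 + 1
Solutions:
 v(y) = C1 + y^4/14 + 4*y^3/3 + y


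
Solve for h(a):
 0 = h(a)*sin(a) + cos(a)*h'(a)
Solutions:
 h(a) = C1*cos(a)


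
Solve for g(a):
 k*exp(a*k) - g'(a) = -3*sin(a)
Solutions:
 g(a) = C1 + exp(a*k) - 3*cos(a)


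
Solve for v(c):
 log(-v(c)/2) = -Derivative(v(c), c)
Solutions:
 Integral(1/(log(-_y) - log(2)), (_y, v(c))) = C1 - c


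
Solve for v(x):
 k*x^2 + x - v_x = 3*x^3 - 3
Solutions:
 v(x) = C1 + k*x^3/3 - 3*x^4/4 + x^2/2 + 3*x


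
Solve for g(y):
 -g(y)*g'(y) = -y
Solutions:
 g(y) = -sqrt(C1 + y^2)
 g(y) = sqrt(C1 + y^2)


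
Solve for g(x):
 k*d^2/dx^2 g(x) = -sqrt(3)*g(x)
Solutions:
 g(x) = C1*exp(-3^(1/4)*x*sqrt(-1/k)) + C2*exp(3^(1/4)*x*sqrt(-1/k))
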